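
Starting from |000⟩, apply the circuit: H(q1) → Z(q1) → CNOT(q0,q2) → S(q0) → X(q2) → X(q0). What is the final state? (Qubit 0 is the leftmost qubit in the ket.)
1/√2|101⟩ - 1/√2|111⟩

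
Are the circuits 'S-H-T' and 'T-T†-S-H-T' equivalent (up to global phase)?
Yes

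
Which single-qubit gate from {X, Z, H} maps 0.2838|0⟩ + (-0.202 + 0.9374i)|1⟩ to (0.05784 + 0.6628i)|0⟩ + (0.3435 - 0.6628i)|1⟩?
H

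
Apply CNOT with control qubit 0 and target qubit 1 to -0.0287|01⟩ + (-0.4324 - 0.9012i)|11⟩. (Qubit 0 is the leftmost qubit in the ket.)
-0.0287|01⟩ + (-0.4324 - 0.9012i)|10⟩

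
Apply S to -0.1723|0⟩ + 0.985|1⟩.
-0.1723|0⟩ + 0.985i|1⟩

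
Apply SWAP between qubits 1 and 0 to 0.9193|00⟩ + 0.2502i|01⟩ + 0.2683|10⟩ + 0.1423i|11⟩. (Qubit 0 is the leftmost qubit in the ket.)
0.9193|00⟩ + 0.2683|01⟩ + 0.2502i|10⟩ + 0.1423i|11⟩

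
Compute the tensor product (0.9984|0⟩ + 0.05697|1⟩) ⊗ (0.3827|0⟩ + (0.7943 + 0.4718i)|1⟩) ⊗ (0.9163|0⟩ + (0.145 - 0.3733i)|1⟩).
0.3501|000⟩ + (0.0554 - 0.1426i)|001⟩ + (0.7267 + 0.4316i)|010⟩ + (0.2908 - 0.2277i)|011⟩ + 0.01998|100⟩ + (0.003161 - 0.008139i)|101⟩ + (0.04146 + 0.02463i)|110⟩ + (0.0166 - 0.01299i)|111⟩

amp(|b₁b₂…⟩) = product of the factor amplitudes for bits b₁, b₂, …; only kets whose every factor amplitude is nonzero survive.
|000⟩: (0.9984)(0.3827)(0.9163) = 0.3501
|001⟩: (0.9984)(0.3827)(0.145 - 0.3733i) = (0.0554 - 0.1426i)
|010⟩: (0.9984)(0.7943 + 0.4718i)(0.9163) = (0.7267 + 0.4316i)
|011⟩: (0.9984)(0.7943 + 0.4718i)(0.145 - 0.3733i) = (0.2908 - 0.2277i)
|100⟩: (0.05697)(0.3827)(0.9163) = 0.01998
|101⟩: (0.05697)(0.3827)(0.145 - 0.3733i) = (0.003161 - 0.008139i)
|110⟩: (0.05697)(0.7943 + 0.4718i)(0.9163) = (0.04146 + 0.02463i)
|111⟩: (0.05697)(0.7943 + 0.4718i)(0.145 - 0.3733i) = (0.0166 - 0.01299i)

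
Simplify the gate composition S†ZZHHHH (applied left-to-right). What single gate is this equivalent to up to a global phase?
S†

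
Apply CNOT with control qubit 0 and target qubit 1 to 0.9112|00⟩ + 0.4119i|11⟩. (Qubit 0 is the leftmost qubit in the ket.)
0.9112|00⟩ + 0.4119i|10⟩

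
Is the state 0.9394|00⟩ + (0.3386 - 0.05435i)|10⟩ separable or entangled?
Separable

Writing the state as a|00⟩ + b|01⟩ + c|10⟩ + d|11⟩, it is a product state iff ad − bc = 0.
Here (a, b, c, d) = (0.9394, 0, (0.3386 - 0.05435i), 0): ad − bc = (0.9394)(0) − (0)(0.3386 - 0.05435i) = 0, so the state is separable.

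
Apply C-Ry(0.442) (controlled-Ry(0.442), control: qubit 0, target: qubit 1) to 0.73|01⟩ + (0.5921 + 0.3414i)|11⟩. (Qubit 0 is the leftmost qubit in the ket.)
0.73|01⟩ + (-0.1298 - 0.07484i)|10⟩ + (0.5777 + 0.3331i)|11⟩

C-Ry(0.442) leaves the control-|0⟩ kets |00⟩, |01⟩ unchanged and applies Ry(0.442) to qubit 1 on the control-|1⟩ pair (|10⟩, |11⟩).
Ry(0.442) = [[cos(θ/2), −sin(θ/2)], [sin(θ/2), cos(θ/2)]]; θ = 0.442, cos(θ/2) ≈ 0.975679, sin(θ/2) ≈ 0.219205.
With a = amp(|10⟩) = 0 and b = amp(|11⟩) = (0.5921 + 0.3414i):
new amp(|10⟩) = (0.975679)·a + (-0.219205)·b = (-0.1298 - 0.07484i)
new amp(|11⟩) = (0.219205)·a + (0.975679)·b = (0.5777 + 0.3331i)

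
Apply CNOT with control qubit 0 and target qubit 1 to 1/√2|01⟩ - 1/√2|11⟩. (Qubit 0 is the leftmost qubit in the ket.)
1/√2|01⟩ - 1/√2|10⟩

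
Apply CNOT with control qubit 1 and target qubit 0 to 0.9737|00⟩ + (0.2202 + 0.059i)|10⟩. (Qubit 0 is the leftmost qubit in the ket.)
0.9737|00⟩ + (0.2202 + 0.059i)|10⟩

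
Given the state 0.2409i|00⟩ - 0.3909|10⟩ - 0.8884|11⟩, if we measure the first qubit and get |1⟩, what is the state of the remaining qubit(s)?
-0.4027|0⟩ - 0.9153|1⟩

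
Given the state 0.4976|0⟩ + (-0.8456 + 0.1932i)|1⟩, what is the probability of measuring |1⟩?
0.7524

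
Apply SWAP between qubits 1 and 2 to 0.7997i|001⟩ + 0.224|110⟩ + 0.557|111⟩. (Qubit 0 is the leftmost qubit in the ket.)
0.7997i|010⟩ + 0.224|101⟩ + 0.557|111⟩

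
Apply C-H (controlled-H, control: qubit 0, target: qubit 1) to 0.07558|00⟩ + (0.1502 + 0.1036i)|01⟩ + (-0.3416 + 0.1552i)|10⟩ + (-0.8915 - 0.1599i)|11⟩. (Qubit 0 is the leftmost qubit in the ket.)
0.07558|00⟩ + (0.1502 + 0.1036i)|01⟩ + (-0.8719 - 0.003323i)|10⟩ + (0.3888 + 0.2228i)|11⟩

C-H leaves the control-|0⟩ kets |00⟩, |01⟩ unchanged and applies H to qubit 1 on the control-|1⟩ pair (|10⟩, |11⟩).
H = [[1/√2, 1/√2], [1/√2, -1/√2]].
With a = amp(|10⟩) = (-0.3416 + 0.1552i) and b = amp(|11⟩) = (-0.8915 - 0.1599i):
new amp(|10⟩) = (1/√2)·a + (1/√2)·b = (-0.8719 - 0.003323i)
new amp(|11⟩) = (1/√2)·a + (-1/√2)·b = (0.3888 + 0.2228i)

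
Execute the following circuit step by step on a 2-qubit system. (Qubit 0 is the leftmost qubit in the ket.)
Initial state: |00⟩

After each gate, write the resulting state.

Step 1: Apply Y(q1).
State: i|01⟩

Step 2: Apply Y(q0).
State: -|11⟩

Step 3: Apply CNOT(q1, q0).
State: -|01⟩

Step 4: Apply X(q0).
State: -|11⟩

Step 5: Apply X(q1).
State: -|10⟩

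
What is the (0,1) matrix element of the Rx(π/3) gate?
-(1/2)i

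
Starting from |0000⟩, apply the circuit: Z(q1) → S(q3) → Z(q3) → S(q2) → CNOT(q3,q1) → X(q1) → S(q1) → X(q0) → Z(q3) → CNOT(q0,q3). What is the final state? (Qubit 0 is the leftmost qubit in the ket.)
i|1101⟩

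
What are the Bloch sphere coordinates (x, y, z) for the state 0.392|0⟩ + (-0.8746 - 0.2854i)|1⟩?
(-0.6857, -0.2238, -0.6927)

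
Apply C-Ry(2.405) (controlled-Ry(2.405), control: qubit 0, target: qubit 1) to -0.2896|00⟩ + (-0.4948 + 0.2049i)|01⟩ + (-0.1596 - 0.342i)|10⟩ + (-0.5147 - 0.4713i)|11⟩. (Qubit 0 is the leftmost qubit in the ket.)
-0.2896|00⟩ + (-0.4948 + 0.2049i)|01⟩ + (0.4227 + 0.3166i)|10⟩ + (-0.3342 - 0.4887i)|11⟩

C-Ry(2.405) leaves the control-|0⟩ kets |00⟩, |01⟩ unchanged and applies Ry(2.405) to qubit 1 on the control-|1⟩ pair (|10⟩, |11⟩).
Ry(2.405) = [[cos(θ/2), −sin(θ/2)], [sin(θ/2), cos(θ/2)]]; θ = 2.405, cos(θ/2) ≈ 0.360027, sin(θ/2) ≈ 0.932942.
With a = amp(|10⟩) = (-0.1596 - 0.342i) and b = amp(|11⟩) = (-0.5147 - 0.4713i):
new amp(|10⟩) = (0.360027)·a + (-0.932942)·b = (0.4227 + 0.3166i)
new amp(|11⟩) = (0.932942)·a + (0.360027)·b = (-0.3342 - 0.4887i)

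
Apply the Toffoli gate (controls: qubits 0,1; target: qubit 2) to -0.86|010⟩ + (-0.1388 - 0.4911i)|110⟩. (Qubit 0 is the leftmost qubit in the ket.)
-0.86|010⟩ + (-0.1388 - 0.4911i)|111⟩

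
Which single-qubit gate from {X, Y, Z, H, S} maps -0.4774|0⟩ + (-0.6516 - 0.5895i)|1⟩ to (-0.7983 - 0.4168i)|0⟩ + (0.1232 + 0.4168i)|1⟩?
H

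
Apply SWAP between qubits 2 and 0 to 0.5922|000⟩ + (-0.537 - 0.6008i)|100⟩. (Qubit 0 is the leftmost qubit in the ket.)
0.5922|000⟩ + (-0.537 - 0.6008i)|001⟩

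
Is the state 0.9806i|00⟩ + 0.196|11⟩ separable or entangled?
Entangled

Writing the state as a|00⟩ + b|01⟩ + c|10⟩ + d|11⟩, it is a product state iff ad − bc = 0.
Here (a, b, c, d) = (0.9806i, 0, 0, 0.196): ad − bc = (0.9806i)(0.196) − (0)(0) = 0.1922i ≠ 0, so the state is entangled.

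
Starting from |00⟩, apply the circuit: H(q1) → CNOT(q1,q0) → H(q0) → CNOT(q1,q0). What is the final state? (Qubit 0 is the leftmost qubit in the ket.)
1/2|00⟩ - 1/2|01⟩ + 1/2|10⟩ + 1/2|11⟩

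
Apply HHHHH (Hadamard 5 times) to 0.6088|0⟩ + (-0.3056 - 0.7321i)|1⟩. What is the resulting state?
(0.2144 - 0.5177i)|0⟩ + (0.6466 + 0.5177i)|1⟩

H² = I, so H^5 = H: a single Hadamard. With (a, b) = (0.6088, (-0.3056 - 0.7321i)), H gives ((a + b)/√2, (a − b)/√2) = ((0.2144 - 0.5177i), (0.6466 + 0.5177i)).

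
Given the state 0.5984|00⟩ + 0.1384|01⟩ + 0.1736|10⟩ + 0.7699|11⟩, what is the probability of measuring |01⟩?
0.01915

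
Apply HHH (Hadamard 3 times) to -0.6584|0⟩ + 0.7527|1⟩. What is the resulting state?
0.06668|0⟩ - 0.9978|1⟩

H² = I, so H^3 = H: a single Hadamard. With (a, b) = (-0.6584, 0.7527), H gives ((a + b)/√2, (a − b)/√2) = (0.06668, -0.9978).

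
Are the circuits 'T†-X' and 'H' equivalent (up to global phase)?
No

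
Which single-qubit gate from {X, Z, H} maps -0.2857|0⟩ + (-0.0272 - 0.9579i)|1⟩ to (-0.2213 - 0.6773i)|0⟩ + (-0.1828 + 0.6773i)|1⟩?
H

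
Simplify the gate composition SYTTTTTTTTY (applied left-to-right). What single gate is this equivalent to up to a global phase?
S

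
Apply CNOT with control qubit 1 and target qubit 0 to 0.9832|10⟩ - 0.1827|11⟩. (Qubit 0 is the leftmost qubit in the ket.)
-0.1827|01⟩ + 0.9832|10⟩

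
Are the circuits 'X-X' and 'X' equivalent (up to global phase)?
No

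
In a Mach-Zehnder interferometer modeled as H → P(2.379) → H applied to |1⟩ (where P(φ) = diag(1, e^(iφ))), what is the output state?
(0.8615 - 0.3454i)|0⟩ + (0.1385 + 0.3454i)|1⟩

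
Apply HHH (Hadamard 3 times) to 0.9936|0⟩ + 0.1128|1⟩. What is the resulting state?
0.7823|0⟩ + 0.6228|1⟩

H² = I, so H^3 = H: a single Hadamard. With (a, b) = (0.9936, 0.1128), H gives ((a + b)/√2, (a − b)/√2) = (0.7823, 0.6228).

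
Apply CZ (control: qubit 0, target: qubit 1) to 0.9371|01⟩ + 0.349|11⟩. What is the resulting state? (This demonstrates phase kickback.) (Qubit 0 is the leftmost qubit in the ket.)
0.9371|01⟩ - 0.349|11⟩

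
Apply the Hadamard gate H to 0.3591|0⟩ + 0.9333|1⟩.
0.9139|0⟩ - 0.406|1⟩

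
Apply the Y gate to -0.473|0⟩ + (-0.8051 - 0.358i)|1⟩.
(-0.358 + 0.8051i)|0⟩ - 0.473i|1⟩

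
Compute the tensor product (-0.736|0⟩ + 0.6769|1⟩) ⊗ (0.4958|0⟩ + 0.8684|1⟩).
-0.3649|00⟩ - 0.6391|01⟩ + 0.3356|10⟩ + 0.5878|11⟩

amp(|b₁b₂…⟩) = product of the factor amplitudes for bits b₁, b₂, …; only kets whose every factor amplitude is nonzero survive.
|00⟩: (-0.736)(0.4958) = -0.3649
|01⟩: (-0.736)(0.8684) = -0.6391
|10⟩: (0.6769)(0.4958) = 0.3356
|11⟩: (0.6769)(0.8684) = 0.5878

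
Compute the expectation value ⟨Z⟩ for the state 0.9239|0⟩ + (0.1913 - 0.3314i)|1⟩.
0.7072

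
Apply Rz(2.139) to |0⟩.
(0.4806 - 0.877i)|0⟩

Rz(2.139) = [[e^(−iθ/2), 0], [0, e^(iθ/2)]] with e^(±iθ/2) = cos(θ/2) ± i·sin(θ/2); θ = 2.139, cos(θ/2) ≈ 0.480563, sin(θ/2) ≈ 0.87696.
With a = amp(|0⟩) = 1 and b = amp(|1⟩) = 0:
new amp(|0⟩) = (0.480563 - 0.87696i)·a = (0.4806 - 0.877i)
new amp(|1⟩) = (0.480563 + 0.87696i)·b = 0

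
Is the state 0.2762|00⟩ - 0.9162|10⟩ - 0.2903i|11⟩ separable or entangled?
Entangled

Writing the state as a|00⟩ + b|01⟩ + c|10⟩ + d|11⟩, it is a product state iff ad − bc = 0.
Here (a, b, c, d) = (0.2762, 0, -0.9162, -0.2903i): ad − bc = (0.2762)(-0.2903i) − (0)(-0.9162) = -0.08018i ≠ 0, so the state is entangled.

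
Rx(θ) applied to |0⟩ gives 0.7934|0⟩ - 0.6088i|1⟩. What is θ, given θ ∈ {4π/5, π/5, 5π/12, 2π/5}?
5π/12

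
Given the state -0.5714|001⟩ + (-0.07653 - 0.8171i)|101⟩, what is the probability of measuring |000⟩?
0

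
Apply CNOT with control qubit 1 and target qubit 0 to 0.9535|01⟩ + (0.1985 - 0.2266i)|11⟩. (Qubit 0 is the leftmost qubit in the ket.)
(0.1985 - 0.2266i)|01⟩ + 0.9535|11⟩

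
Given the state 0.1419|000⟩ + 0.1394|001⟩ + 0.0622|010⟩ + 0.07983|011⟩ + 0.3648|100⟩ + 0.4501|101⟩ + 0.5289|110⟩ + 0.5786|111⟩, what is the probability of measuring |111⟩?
0.3348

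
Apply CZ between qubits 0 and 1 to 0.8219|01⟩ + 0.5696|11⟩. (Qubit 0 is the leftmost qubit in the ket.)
0.8219|01⟩ - 0.5696|11⟩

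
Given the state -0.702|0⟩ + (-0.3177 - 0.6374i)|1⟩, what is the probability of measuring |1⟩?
0.5072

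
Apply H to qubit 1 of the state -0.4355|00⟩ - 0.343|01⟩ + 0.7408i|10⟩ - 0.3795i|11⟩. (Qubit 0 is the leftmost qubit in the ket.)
-0.5505|00⟩ - 0.06541|01⟩ + 0.2555i|10⟩ + 0.7922i|11⟩

H on qubit 1 mixes each pair of kets that differ only in qubit 1: amplitudes (a, b) of (|…0…⟩, |…1…⟩) become ((a + b)/√2, (a − b)/√2). Kets absent from the input have amplitude 0.
(|00⟩, |01⟩): (a, b) = (-0.4355, -0.343) → (-0.5505, -0.06541)
(|10⟩, |11⟩): (a, b) = (0.7408i, -0.3795i) → (0.2555i, 0.7922i)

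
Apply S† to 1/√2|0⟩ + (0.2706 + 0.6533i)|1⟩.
1/√2|0⟩ + (0.6533 - 0.2706i)|1⟩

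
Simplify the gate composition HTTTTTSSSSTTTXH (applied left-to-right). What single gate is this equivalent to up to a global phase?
Z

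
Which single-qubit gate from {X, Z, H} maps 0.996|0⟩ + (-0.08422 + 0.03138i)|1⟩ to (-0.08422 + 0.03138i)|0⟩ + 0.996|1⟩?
X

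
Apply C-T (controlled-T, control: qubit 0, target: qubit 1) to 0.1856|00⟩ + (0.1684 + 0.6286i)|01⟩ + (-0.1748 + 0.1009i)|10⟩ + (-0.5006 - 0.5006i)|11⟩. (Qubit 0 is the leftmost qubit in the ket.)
0.1856|00⟩ + (0.1684 + 0.6286i)|01⟩ + (-0.1748 + 0.1009i)|10⟩ - 0.708i|11⟩

C-T leaves the control-|0⟩ kets |00⟩, |01⟩ unchanged and applies T to qubit 1 on the control-|1⟩ pair (|10⟩, |11⟩).
T = [[1, 0], [0, (1/√2 + (1/√2)i)]].
With a = amp(|10⟩) = (-0.1748 + 0.1009i) and b = amp(|11⟩) = (-0.5006 - 0.5006i):
new amp(|10⟩) = (1)·a = (-0.1748 + 0.1009i)
new amp(|11⟩) = (1/√2 + (1/√2)i)·b = -0.708i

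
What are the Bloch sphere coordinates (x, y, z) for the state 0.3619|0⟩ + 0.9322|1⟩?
(0.6747, 0, -0.738)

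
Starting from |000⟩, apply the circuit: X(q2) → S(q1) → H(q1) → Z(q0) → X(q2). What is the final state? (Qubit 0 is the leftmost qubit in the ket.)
1/√2|000⟩ + 1/√2|010⟩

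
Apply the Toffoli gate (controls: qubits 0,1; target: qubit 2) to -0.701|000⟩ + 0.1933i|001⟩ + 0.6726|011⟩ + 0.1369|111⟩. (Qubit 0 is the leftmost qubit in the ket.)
-0.701|000⟩ + 0.1933i|001⟩ + 0.6726|011⟩ + 0.1369|110⟩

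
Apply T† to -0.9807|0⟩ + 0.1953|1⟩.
-0.9807|0⟩ + (0.1381 - 0.1381i)|1⟩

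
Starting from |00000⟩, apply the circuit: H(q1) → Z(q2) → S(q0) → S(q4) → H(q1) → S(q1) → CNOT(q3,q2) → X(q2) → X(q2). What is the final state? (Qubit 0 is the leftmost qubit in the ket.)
|00000⟩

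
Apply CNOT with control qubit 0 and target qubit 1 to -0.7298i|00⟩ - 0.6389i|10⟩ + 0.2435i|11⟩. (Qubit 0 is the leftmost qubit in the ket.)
-0.7298i|00⟩ + 0.2435i|10⟩ - 0.6389i|11⟩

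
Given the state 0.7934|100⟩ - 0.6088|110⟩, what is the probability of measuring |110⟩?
0.3706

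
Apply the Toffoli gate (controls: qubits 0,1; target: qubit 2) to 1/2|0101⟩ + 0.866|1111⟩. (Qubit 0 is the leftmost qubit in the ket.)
1/2|0101⟩ + 0.866|1101⟩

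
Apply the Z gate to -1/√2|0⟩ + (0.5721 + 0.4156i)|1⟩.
-1/√2|0⟩ + (-0.5721 - 0.4156i)|1⟩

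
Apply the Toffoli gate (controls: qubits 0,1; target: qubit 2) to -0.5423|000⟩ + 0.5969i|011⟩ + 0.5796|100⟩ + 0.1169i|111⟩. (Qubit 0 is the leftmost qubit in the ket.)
-0.5423|000⟩ + 0.5969i|011⟩ + 0.5796|100⟩ + 0.1169i|110⟩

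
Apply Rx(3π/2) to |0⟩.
-1/√2|0⟩ - (1/√2)i|1⟩

Rx(3π/2) = [[cos(θ/2), −i·sin(θ/2)], [−i·sin(θ/2), cos(θ/2)]]; θ = 3π/2, cos(θ/2) ≈ -0.707107, sin(θ/2) ≈ 0.707107.
With a = amp(|0⟩) = 1 and b = amp(|1⟩) = 0:
new amp(|0⟩) = (-0.707107)·a + (-0.707107i)·b = -1/√2
new amp(|1⟩) = (-0.707107i)·a + (-0.707107)·b = -(1/√2)i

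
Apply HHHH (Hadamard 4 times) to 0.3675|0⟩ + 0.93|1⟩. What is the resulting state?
0.3675|0⟩ + 0.93|1⟩

H² = I, so an even number of Hadamards cancels: H^4 = I and the state is unchanged.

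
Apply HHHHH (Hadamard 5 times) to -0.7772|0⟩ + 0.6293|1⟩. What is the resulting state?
-0.1046|0⟩ - 0.9945|1⟩

H² = I, so H^5 = H: a single Hadamard. With (a, b) = (-0.7772, 0.6293), H gives ((a + b)/√2, (a − b)/√2) = (-0.1046, -0.9945).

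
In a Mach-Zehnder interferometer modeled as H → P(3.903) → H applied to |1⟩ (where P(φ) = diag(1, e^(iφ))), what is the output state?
(0.8619 + 0.345i)|0⟩ + (0.1381 - 0.345i)|1⟩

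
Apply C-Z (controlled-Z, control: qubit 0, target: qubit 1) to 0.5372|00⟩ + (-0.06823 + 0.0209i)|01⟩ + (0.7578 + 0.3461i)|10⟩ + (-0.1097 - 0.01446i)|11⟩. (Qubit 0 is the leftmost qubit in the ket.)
0.5372|00⟩ + (-0.06823 + 0.0209i)|01⟩ + (0.7578 + 0.3461i)|10⟩ + (0.1097 + 0.01446i)|11⟩

C-Z leaves the control-|0⟩ kets |00⟩, |01⟩ unchanged and applies Z to qubit 1 on the control-|1⟩ pair (|10⟩, |11⟩).
Z = [[1, 0], [0, -1]].
With a = amp(|10⟩) = (0.7578 + 0.3461i) and b = amp(|11⟩) = (-0.1097 - 0.01446i):
new amp(|10⟩) = (1)·a = (0.7578 + 0.3461i)
new amp(|11⟩) = (-1)·b = (0.1097 + 0.01446i)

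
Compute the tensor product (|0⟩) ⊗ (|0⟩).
|00⟩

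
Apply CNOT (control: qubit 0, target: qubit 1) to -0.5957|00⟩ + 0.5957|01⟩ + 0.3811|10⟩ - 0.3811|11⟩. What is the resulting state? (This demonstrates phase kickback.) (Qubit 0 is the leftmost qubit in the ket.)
-0.5957|00⟩ + 0.5957|01⟩ - 0.3811|10⟩ + 0.3811|11⟩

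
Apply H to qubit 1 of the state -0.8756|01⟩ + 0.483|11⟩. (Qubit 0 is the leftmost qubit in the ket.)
-0.6191|00⟩ + 0.6191|01⟩ + 0.3415|10⟩ - 0.3415|11⟩

H on qubit 1 mixes each pair of kets that differ only in qubit 1: amplitudes (a, b) of (|…0…⟩, |…1…⟩) become ((a + b)/√2, (a − b)/√2). Kets absent from the input have amplitude 0.
(|00⟩, |01⟩): (a, b) = (0, -0.8756) → (-0.6191, 0.6191)
(|10⟩, |11⟩): (a, b) = (0, 0.483) → (0.3415, -0.3415)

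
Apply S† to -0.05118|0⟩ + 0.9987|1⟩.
-0.05118|0⟩ - 0.9987i|1⟩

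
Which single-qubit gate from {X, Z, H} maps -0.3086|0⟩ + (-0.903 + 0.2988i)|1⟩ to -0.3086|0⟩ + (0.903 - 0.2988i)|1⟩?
Z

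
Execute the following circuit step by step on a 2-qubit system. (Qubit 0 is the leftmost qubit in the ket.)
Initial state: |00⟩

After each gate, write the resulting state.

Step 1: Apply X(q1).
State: |01⟩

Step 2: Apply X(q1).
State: |00⟩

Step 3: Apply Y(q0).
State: i|10⟩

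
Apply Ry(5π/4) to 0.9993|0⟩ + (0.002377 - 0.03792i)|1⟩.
(-0.3846 + 0.03503i)|0⟩ + (0.9223 + 0.01451i)|1⟩

Ry(5π/4) = [[cos(θ/2), −sin(θ/2)], [sin(θ/2), cos(θ/2)]]; θ = 5π/4, cos(θ/2) ≈ -0.382683, sin(θ/2) ≈ 0.92388.
With a = amp(|0⟩) = 0.9993 and b = amp(|1⟩) = (0.002377 - 0.03792i):
new amp(|0⟩) = (-0.382683)·a + (-0.92388)·b = (-0.3846 + 0.03503i)
new amp(|1⟩) = (0.92388)·a + (-0.382683)·b = (0.9223 + 0.01451i)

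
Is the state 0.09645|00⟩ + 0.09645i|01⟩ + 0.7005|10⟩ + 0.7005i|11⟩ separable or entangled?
Separable

Writing the state as a|00⟩ + b|01⟩ + c|10⟩ + d|11⟩, it is a product state iff ad − bc = 0.
Here (a, b, c, d) = (0.09645, 0.09645i, 0.7005, 0.7005i): ad − bc = (0.09645)(0.7005i) − (0.09645i)(0.7005) = 0, so the state is separable.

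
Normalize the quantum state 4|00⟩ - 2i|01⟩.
0.8944|00⟩ - (1/√5)i|01⟩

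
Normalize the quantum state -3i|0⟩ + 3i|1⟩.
-(1/√2)i|0⟩ + (1/√2)i|1⟩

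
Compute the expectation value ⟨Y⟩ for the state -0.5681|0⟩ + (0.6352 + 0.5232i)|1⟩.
-0.5945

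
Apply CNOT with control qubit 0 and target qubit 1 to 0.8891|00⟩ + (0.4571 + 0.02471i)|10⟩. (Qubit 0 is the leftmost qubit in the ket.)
0.8891|00⟩ + (0.4571 + 0.02471i)|11⟩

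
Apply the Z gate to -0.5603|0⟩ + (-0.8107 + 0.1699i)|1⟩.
-0.5603|0⟩ + (0.8107 - 0.1699i)|1⟩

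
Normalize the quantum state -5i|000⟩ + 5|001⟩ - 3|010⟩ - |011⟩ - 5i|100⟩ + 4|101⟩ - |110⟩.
-0.4951i|000⟩ + 0.4951|001⟩ - 0.297|010⟩ - 0.09901|011⟩ - 0.4951i|100⟩ + 0.3961|101⟩ - 0.09901|110⟩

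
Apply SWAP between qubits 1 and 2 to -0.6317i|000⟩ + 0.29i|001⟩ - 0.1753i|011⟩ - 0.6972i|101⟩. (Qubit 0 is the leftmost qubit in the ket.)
-0.6317i|000⟩ + 0.29i|010⟩ - 0.1753i|011⟩ - 0.6972i|110⟩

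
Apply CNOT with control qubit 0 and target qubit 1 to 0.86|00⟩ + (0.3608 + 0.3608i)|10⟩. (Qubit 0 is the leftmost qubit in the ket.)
0.86|00⟩ + (0.3608 + 0.3608i)|11⟩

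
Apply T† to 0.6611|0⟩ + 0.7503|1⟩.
0.6611|0⟩ + (0.5305 - 0.5305i)|1⟩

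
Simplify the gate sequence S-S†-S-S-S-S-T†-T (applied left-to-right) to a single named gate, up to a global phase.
I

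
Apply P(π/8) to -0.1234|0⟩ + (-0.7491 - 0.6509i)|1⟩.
-0.1234|0⟩ + (-0.443 - 0.888i)|1⟩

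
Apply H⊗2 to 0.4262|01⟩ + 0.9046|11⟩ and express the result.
0.6654|00⟩ - 0.6654|01⟩ - 0.2392|10⟩ + 0.2392|11⟩

H⊗2 gives amp(|y⟩) = (1/2) Σ_x (−1)^(x·y) amp(|x⟩), where x·y is the number of positions in which both x and y have a 1.
|00⟩: (0.4262 + 0.9046)/2 = 0.6654
|01⟩: (-0.4262 - 0.9046)/2 = -0.6654
|10⟩: (0.4262 - 0.9046)/2 = -0.2392
|11⟩: (-0.4262 + 0.9046)/2 = 0.2392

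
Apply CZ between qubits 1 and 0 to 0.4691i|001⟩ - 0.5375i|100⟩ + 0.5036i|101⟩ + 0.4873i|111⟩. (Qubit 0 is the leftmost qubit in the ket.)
0.4691i|001⟩ - 0.5375i|100⟩ + 0.5036i|101⟩ - 0.4873i|111⟩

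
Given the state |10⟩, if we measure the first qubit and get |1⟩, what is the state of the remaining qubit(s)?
|0⟩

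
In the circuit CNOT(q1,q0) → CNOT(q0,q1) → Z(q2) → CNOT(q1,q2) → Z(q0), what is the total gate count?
5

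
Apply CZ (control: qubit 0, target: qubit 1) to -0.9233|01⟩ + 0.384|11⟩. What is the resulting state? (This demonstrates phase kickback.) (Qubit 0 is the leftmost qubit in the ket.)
-0.9233|01⟩ - 0.384|11⟩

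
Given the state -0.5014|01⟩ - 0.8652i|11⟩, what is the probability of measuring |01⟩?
0.2514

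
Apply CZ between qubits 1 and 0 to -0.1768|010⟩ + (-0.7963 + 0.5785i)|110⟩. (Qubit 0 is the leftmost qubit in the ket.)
-0.1768|010⟩ + (0.7963 - 0.5785i)|110⟩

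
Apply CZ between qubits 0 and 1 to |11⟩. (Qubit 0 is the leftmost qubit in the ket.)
-|11⟩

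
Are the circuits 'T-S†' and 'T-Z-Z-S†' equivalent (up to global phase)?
Yes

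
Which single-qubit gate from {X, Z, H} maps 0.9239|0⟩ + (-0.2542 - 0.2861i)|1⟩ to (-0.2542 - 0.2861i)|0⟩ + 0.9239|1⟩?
X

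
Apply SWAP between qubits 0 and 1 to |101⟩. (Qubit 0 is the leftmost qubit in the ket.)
|011⟩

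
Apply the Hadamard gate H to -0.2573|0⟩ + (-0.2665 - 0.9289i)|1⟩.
(-0.3704 - 0.6568i)|0⟩ + (0.006505 + 0.6568i)|1⟩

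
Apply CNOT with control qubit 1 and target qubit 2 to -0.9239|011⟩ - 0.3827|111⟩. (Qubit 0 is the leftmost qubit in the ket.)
-0.9239|010⟩ - 0.3827|110⟩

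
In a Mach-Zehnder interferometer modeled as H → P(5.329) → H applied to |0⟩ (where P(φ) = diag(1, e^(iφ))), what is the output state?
(0.7891 - 0.4079i)|0⟩ + (0.2109 + 0.4079i)|1⟩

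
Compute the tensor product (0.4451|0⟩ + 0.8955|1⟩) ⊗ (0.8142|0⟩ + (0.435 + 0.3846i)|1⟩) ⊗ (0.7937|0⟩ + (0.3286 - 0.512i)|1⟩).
0.2876|000⟩ + (0.1191 - 0.1855i)|001⟩ + (0.1537 + 0.1359i)|010⟩ + (0.1513 - 0.04288i)|011⟩ + 0.5787|100⟩ + (0.2396 - 0.3733i)|101⟩ + (0.3092 + 0.2734i)|110⟩ + (0.3043 - 0.08627i)|111⟩

amp(|b₁b₂…⟩) = product of the factor amplitudes for bits b₁, b₂, …; only kets whose every factor amplitude is nonzero survive.
|000⟩: (0.4451)(0.8142)(0.7937) = 0.2876
|001⟩: (0.4451)(0.8142)(0.3286 - 0.512i) = (0.1191 - 0.1855i)
|010⟩: (0.4451)(0.435 + 0.3846i)(0.7937) = (0.1537 + 0.1359i)
|011⟩: (0.4451)(0.435 + 0.3846i)(0.3286 - 0.512i) = (0.1513 - 0.04288i)
|100⟩: (0.8955)(0.8142)(0.7937) = 0.5787
|101⟩: (0.8955)(0.8142)(0.3286 - 0.512i) = (0.2396 - 0.3733i)
|110⟩: (0.8955)(0.435 + 0.3846i)(0.7937) = (0.3092 + 0.2734i)
|111⟩: (0.8955)(0.435 + 0.3846i)(0.3286 - 0.512i) = (0.3043 - 0.08627i)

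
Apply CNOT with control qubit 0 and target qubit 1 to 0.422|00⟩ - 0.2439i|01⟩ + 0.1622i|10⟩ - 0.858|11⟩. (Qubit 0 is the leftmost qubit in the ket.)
0.422|00⟩ - 0.2439i|01⟩ - 0.858|10⟩ + 0.1622i|11⟩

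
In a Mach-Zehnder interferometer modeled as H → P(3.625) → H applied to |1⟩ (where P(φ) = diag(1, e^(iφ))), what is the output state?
(0.9427 + 0.2324i)|0⟩ + (0.05729 - 0.2324i)|1⟩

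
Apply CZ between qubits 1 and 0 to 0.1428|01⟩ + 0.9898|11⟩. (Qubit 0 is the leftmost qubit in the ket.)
0.1428|01⟩ - 0.9898|11⟩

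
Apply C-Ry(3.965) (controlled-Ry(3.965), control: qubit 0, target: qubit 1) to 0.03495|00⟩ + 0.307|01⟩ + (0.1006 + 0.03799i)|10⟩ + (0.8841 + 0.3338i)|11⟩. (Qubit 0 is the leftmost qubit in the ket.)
0.03495|00⟩ + 0.307|01⟩ + (-0.8505 - 0.3211i)|10⟩ + (-0.2616 - 0.09876i)|11⟩

C-Ry(3.965) leaves the control-|0⟩ kets |00⟩, |01⟩ unchanged and applies Ry(3.965) to qubit 1 on the control-|1⟩ pair (|10⟩, |11⟩).
Ry(3.965) = [[cos(θ/2), −sin(θ/2)], [sin(θ/2), cos(θ/2)]]; θ = 3.965, cos(θ/2) ≈ -0.400171, sin(θ/2) ≈ 0.91644.
With a = amp(|10⟩) = (0.1006 + 0.03799i) and b = amp(|11⟩) = (0.8841 + 0.3338i):
new amp(|10⟩) = (-0.400171)·a + (-0.91644)·b = (-0.8505 - 0.3211i)
new amp(|11⟩) = (0.91644)·a + (-0.400171)·b = (-0.2616 - 0.09876i)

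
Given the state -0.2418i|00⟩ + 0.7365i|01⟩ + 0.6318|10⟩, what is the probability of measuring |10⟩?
0.3992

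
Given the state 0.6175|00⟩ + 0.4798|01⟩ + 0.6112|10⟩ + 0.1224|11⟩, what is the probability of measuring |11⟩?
0.01498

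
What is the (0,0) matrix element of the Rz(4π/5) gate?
(0.309 - 0.9511i)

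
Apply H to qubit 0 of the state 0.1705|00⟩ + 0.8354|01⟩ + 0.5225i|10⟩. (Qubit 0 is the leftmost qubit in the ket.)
(0.1206 + 0.3695i)|00⟩ + 0.5907|01⟩ + (0.1206 - 0.3695i)|10⟩ + 0.5907|11⟩

H on qubit 0 mixes each pair of kets that differ only in qubit 0: amplitudes (a, b) of (|…0…⟩, |…1…⟩) become ((a + b)/√2, (a − b)/√2). Kets absent from the input have amplitude 0.
(|00⟩, |10⟩): (a, b) = (0.1705, 0.5225i) → ((0.1206 + 0.3695i), (0.1206 - 0.3695i))
(|01⟩, |11⟩): (a, b) = (0.8354, 0) → (0.5907, 0.5907)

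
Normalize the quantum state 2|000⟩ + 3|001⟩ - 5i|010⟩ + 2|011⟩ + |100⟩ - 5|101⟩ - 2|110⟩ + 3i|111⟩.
0.2222|000⟩ + 0.3333|001⟩ - 0.5556i|010⟩ + 0.2222|011⟩ + 0.1111|100⟩ - 0.5556|101⟩ - 0.2222|110⟩ + 0.3333i|111⟩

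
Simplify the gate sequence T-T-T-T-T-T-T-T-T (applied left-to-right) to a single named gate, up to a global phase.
T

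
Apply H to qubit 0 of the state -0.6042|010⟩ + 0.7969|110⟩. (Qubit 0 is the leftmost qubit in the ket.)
0.1363|010⟩ - 0.9907|110⟩

H on qubit 0 mixes each pair of kets that differ only in qubit 0: amplitudes (a, b) of (|…0…⟩, |…1…⟩) become ((a + b)/√2, (a − b)/√2). Kets absent from the input have amplitude 0.
(|010⟩, |110⟩): (a, b) = (-0.6042, 0.7969) → (0.1363, -0.9907)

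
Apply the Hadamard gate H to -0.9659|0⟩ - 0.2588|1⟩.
-0.866|0⟩ - 0.5|1⟩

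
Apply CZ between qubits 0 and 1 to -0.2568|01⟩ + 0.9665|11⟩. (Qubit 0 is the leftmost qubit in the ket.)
-0.2568|01⟩ - 0.9665|11⟩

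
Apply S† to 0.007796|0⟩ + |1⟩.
0.007796|0⟩ - i|1⟩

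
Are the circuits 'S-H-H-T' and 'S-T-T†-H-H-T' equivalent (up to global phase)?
Yes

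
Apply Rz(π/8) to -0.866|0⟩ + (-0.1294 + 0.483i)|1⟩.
(-0.8494 + 0.1689i)|0⟩ + (-0.2211 + 0.4485i)|1⟩

Rz(π/8) = [[e^(−iθ/2), 0], [0, e^(iθ/2)]] with e^(±iθ/2) = cos(θ/2) ± i·sin(θ/2); θ = π/8, cos(θ/2) ≈ 0.980785, sin(θ/2) ≈ 0.19509.
With a = amp(|0⟩) = -0.866 and b = amp(|1⟩) = (-0.1294 + 0.483i):
new amp(|0⟩) = (0.980785 - 0.19509i)·a = (-0.8494 + 0.1689i)
new amp(|1⟩) = (0.980785 + 0.19509i)·b = (-0.2211 + 0.4485i)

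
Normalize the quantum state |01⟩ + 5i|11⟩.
0.1961|01⟩ + 0.9806i|11⟩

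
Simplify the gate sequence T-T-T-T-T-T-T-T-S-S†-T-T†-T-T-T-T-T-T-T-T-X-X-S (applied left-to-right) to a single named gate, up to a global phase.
S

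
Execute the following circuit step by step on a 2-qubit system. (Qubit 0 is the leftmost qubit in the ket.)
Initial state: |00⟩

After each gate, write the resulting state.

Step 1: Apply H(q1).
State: 1/√2|00⟩ + 1/√2|01⟩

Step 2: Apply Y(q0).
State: (1/√2)i|10⟩ + (1/√2)i|11⟩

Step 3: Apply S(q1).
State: (1/√2)i|10⟩ - 1/√2|11⟩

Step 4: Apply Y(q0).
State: 1/√2|00⟩ + (1/√2)i|01⟩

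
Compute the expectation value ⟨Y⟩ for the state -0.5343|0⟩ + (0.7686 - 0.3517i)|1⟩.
0.3758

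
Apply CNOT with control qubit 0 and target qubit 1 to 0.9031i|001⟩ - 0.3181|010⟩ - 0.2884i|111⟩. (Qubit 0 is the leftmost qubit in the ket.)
0.9031i|001⟩ - 0.3181|010⟩ - 0.2884i|101⟩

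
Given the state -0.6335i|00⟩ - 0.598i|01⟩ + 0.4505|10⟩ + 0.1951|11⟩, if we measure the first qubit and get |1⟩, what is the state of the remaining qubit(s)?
0.9176|0⟩ + 0.3974|1⟩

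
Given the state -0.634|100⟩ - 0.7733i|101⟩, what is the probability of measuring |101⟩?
0.598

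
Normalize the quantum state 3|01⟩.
|01⟩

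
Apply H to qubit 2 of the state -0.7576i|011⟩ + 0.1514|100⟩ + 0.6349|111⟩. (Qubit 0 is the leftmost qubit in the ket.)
-0.5357i|010⟩ + 0.5357i|011⟩ + 0.1071|100⟩ + 0.1071|101⟩ + 0.4489|110⟩ - 0.4489|111⟩

H on qubit 2 mixes each pair of kets that differ only in qubit 2: amplitudes (a, b) of (|…0…⟩, |…1…⟩) become ((a + b)/√2, (a − b)/√2). Kets absent from the input have amplitude 0.
(|010⟩, |011⟩): (a, b) = (0, -0.7576i) → (-0.5357i, 0.5357i)
(|100⟩, |101⟩): (a, b) = (0.1514, 0) → (0.1071, 0.1071)
(|110⟩, |111⟩): (a, b) = (0, 0.6349) → (0.4489, -0.4489)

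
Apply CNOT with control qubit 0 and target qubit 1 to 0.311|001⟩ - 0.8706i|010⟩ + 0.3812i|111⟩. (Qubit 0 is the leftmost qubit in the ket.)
0.311|001⟩ - 0.8706i|010⟩ + 0.3812i|101⟩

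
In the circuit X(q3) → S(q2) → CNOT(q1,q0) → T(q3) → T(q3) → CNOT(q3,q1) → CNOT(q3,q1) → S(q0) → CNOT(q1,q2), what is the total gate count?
9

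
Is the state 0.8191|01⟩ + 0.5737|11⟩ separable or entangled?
Separable

Writing the state as a|00⟩ + b|01⟩ + c|10⟩ + d|11⟩, it is a product state iff ad − bc = 0.
Here (a, b, c, d) = (0, 0.8191, 0, 0.5737): ad − bc = (0)(0.5737) − (0.8191)(0) = 0, so the state is separable.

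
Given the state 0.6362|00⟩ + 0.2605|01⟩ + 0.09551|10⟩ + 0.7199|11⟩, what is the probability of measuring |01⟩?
0.06786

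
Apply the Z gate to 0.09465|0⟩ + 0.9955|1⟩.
0.09465|0⟩ - 0.9955|1⟩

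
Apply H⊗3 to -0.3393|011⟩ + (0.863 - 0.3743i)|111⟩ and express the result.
(0.1852 - 0.1323i)|000⟩ + (-0.1852 + 0.1323i)|001⟩ + (-0.1852 + 0.1323i)|010⟩ + (0.1852 - 0.1323i)|011⟩ + (-0.4251 + 0.1323i)|100⟩ + (0.4251 - 0.1323i)|101⟩ + (0.4251 - 0.1323i)|110⟩ + (-0.4251 + 0.1323i)|111⟩

H⊗3 gives amp(|y⟩) = (1/2√2) Σ_x (−1)^(x·y) amp(|x⟩), where x·y is the number of positions in which both x and y have a 1.
|000⟩: (-0.3393 + (0.863 - 0.3743i))/(2√2) = (0.1852 - 0.1323i)
|001⟩: (0.3393 - (0.863 - 0.3743i))/(2√2) = (-0.1852 + 0.1323i)
|010⟩: (0.3393 - (0.863 - 0.3743i))/(2√2) = (-0.1852 + 0.1323i)
|011⟩: (-0.3393 + (0.863 - 0.3743i))/(2√2) = (0.1852 - 0.1323i)
|100⟩: (-0.3393 - (0.863 - 0.3743i))/(2√2) = (-0.4251 + 0.1323i)
|101⟩: (0.3393 + (0.863 - 0.3743i))/(2√2) = (0.4251 - 0.1323i)
|110⟩: (0.3393 + (0.863 - 0.3743i))/(2√2) = (0.4251 - 0.1323i)
|111⟩: (-0.3393 - (0.863 - 0.3743i))/(2√2) = (-0.4251 + 0.1323i)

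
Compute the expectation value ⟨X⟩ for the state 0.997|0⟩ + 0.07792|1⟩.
0.1554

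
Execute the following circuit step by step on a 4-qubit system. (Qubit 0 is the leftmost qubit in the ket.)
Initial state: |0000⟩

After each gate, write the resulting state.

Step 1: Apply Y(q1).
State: i|0100⟩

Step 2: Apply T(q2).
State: i|0100⟩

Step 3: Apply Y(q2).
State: -|0110⟩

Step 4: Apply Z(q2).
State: |0110⟩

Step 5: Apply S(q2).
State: i|0110⟩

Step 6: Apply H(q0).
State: (1/√2)i|0110⟩ + (1/√2)i|1110⟩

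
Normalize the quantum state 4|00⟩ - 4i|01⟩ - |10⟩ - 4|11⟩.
0.5714|00⟩ - 0.5714i|01⟩ - 0.1429|10⟩ - 0.5714|11⟩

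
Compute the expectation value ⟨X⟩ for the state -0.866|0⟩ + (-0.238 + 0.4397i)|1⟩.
0.4122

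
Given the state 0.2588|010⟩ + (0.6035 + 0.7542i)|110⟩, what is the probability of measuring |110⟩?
0.933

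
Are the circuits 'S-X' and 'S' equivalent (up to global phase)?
No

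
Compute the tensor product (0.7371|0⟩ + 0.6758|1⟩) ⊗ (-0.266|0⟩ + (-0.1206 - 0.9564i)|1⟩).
-0.1961|00⟩ + (-0.08889 - 0.705i)|01⟩ - 0.1798|10⟩ + (-0.0815 - 0.6463i)|11⟩

amp(|b₁b₂…⟩) = product of the factor amplitudes for bits b₁, b₂, …; only kets whose every factor amplitude is nonzero survive.
|00⟩: (0.7371)(-0.266) = -0.1961
|01⟩: (0.7371)(-0.1206 - 0.9564i) = (-0.08889 - 0.705i)
|10⟩: (0.6758)(-0.266) = -0.1798
|11⟩: (0.6758)(-0.1206 - 0.9564i) = (-0.0815 - 0.6463i)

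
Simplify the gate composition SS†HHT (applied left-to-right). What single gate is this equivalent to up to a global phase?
T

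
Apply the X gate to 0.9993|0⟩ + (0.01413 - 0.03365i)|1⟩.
(0.01413 - 0.03365i)|0⟩ + 0.9993|1⟩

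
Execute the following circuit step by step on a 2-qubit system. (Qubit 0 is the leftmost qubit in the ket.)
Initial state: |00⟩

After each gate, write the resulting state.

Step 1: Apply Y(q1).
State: i|01⟩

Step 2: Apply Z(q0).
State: i|01⟩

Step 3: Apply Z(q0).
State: i|01⟩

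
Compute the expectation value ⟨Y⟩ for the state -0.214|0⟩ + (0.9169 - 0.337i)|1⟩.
0.1442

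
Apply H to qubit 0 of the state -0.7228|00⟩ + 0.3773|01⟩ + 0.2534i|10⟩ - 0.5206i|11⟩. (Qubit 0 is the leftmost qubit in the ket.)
(-0.5111 + 0.1792i)|00⟩ + (0.2668 - 0.3681i)|01⟩ + (-0.5111 - 0.1792i)|10⟩ + (0.2668 + 0.3681i)|11⟩

H on qubit 0 mixes each pair of kets that differ only in qubit 0: amplitudes (a, b) of (|…0…⟩, |…1…⟩) become ((a + b)/√2, (a − b)/√2). Kets absent from the input have amplitude 0.
(|00⟩, |10⟩): (a, b) = (-0.7228, 0.2534i) → ((-0.5111 + 0.1792i), (-0.5111 - 0.1792i))
(|01⟩, |11⟩): (a, b) = (0.3773, -0.5206i) → ((0.2668 - 0.3681i), (0.2668 + 0.3681i))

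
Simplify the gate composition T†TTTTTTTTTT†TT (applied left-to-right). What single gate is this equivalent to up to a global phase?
T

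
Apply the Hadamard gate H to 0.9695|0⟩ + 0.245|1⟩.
0.8588|0⟩ + 0.5123|1⟩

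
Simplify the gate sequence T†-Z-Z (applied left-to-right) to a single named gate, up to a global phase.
T†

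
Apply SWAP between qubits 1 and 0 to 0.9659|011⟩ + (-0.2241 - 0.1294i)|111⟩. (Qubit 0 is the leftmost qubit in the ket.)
0.9659|101⟩ + (-0.2241 - 0.1294i)|111⟩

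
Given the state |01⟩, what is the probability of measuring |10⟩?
0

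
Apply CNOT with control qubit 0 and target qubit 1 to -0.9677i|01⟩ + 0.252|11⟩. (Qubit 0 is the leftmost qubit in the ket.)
-0.9677i|01⟩ + 0.252|10⟩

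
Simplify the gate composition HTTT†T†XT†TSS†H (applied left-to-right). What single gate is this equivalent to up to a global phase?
Z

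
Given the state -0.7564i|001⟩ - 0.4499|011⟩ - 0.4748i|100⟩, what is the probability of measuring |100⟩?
0.2254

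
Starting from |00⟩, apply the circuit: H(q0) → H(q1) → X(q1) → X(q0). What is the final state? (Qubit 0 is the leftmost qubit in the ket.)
1/2|00⟩ + 1/2|01⟩ + 1/2|10⟩ + 1/2|11⟩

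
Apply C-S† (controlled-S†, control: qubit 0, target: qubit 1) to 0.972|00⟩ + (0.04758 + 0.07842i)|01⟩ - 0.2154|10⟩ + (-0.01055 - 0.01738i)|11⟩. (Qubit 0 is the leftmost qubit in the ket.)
0.972|00⟩ + (0.04758 + 0.07842i)|01⟩ - 0.2154|10⟩ + (-0.01738 + 0.01055i)|11⟩

C-S† leaves the control-|0⟩ kets |00⟩, |01⟩ unchanged and applies S† to qubit 1 on the control-|1⟩ pair (|10⟩, |11⟩).
S† = [[1, 0], [0, -i]].
With a = amp(|10⟩) = -0.2154 and b = amp(|11⟩) = (-0.01055 - 0.01738i):
new amp(|10⟩) = (1)·a = -0.2154
new amp(|11⟩) = (-i)·b = (-0.01738 + 0.01055i)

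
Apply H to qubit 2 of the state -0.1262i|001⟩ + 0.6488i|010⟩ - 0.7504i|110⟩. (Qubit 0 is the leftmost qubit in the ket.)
-0.08924i|000⟩ + 0.08924i|001⟩ + 0.4588i|010⟩ + 0.4588i|011⟩ - 0.5306i|110⟩ - 0.5306i|111⟩

H on qubit 2 mixes each pair of kets that differ only in qubit 2: amplitudes (a, b) of (|…0…⟩, |…1…⟩) become ((a + b)/√2, (a − b)/√2). Kets absent from the input have amplitude 0.
(|000⟩, |001⟩): (a, b) = (0, -0.1262i) → (-0.08924i, 0.08924i)
(|010⟩, |011⟩): (a, b) = (0.6488i, 0) → (0.4588i, 0.4588i)
(|110⟩, |111⟩): (a, b) = (-0.7504i, 0) → (-0.5306i, -0.5306i)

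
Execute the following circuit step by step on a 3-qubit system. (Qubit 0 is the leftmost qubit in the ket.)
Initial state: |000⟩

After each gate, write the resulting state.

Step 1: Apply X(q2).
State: |001⟩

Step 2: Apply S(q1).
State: |001⟩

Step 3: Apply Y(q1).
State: i|011⟩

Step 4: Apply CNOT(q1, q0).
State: i|111⟩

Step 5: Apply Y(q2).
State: |110⟩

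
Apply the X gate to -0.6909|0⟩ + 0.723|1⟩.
0.723|0⟩ - 0.6909|1⟩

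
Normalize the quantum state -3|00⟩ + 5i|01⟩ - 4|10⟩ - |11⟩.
-0.4201|00⟩ + 0.7001i|01⟩ - 0.5601|10⟩ - 0.14|11⟩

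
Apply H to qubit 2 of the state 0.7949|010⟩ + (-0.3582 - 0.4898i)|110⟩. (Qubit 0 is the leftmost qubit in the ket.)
0.5621|010⟩ + 0.5621|011⟩ + (-0.2533 - 0.3463i)|110⟩ + (-0.2533 - 0.3463i)|111⟩

H on qubit 2 mixes each pair of kets that differ only in qubit 2: amplitudes (a, b) of (|…0…⟩, |…1…⟩) become ((a + b)/√2, (a − b)/√2). Kets absent from the input have amplitude 0.
(|010⟩, |011⟩): (a, b) = (0.7949, 0) → (0.5621, 0.5621)
(|110⟩, |111⟩): (a, b) = ((-0.3582 - 0.4898i), 0) → ((-0.2533 - 0.3463i), (-0.2533 - 0.3463i))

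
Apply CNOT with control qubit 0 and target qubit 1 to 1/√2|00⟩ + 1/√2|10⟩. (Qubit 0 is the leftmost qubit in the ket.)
1/√2|00⟩ + 1/√2|11⟩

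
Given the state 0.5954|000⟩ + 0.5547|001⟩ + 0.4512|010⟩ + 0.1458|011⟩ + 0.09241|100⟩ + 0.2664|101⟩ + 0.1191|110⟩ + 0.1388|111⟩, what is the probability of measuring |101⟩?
0.07097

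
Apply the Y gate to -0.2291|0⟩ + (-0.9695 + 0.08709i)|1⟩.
(0.08709 + 0.9695i)|0⟩ - 0.2291i|1⟩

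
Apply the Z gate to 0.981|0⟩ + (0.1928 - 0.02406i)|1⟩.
0.981|0⟩ + (-0.1928 + 0.02406i)|1⟩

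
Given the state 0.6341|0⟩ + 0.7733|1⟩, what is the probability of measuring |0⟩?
0.4021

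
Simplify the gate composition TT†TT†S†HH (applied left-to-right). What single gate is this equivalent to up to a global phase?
S†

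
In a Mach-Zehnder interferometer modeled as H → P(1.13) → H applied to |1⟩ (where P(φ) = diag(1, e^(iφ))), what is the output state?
(0.2867 - 0.4522i)|0⟩ + (0.7133 + 0.4522i)|1⟩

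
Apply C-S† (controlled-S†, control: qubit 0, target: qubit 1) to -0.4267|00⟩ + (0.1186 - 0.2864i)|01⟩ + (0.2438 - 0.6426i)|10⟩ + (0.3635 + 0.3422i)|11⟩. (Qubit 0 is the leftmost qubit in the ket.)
-0.4267|00⟩ + (0.1186 - 0.2864i)|01⟩ + (0.2438 - 0.6426i)|10⟩ + (0.3422 - 0.3635i)|11⟩

C-S† leaves the control-|0⟩ kets |00⟩, |01⟩ unchanged and applies S† to qubit 1 on the control-|1⟩ pair (|10⟩, |11⟩).
S† = [[1, 0], [0, -i]].
With a = amp(|10⟩) = (0.2438 - 0.6426i) and b = amp(|11⟩) = (0.3635 + 0.3422i):
new amp(|10⟩) = (1)·a = (0.2438 - 0.6426i)
new amp(|11⟩) = (-i)·b = (0.3422 - 0.3635i)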